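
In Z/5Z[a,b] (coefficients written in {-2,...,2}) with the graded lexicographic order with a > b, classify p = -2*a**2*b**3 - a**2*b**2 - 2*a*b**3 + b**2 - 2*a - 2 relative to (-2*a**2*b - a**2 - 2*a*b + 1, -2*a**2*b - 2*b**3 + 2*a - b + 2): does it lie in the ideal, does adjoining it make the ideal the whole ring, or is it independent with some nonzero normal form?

First compute the reduced Gröbner basis of I by Buchberger's algorithm.
f_1 = -2*a**2*b - a**2 - 2*a*b + 1, LT = a**2*b.
f_2 = -2*a**2*b - 2*b**3 + 2*a - b + 2, LT = a**2*b.

S(f_1,f_2): lcm = a**2*b. S = -b**3 - 2*a**2 + a*b + a + 2*b - 2.
  leading term b**3: no divisor's leading term divides it; move -b**3 to the remainder.
  leading term a**2: no divisor's leading term divides it; move -2*a**2 to the remainder.
  leading term a*b: no divisor's leading term divides it; move a*b to the remainder.
  leading term a: no divisor's leading term divides it; move a to the remainder.
  leading term b: no divisor's leading term divides it; move 2*b to the remainder.
  leading term 1: no divisor's leading term divides it; move -2 to the remainder.
  remainder -b**3 - 2*a**2 + a*b + a + 2*b - 2 ≠ 0; add h_3 = -b**3 - 2*a**2 + a*b + a + 2*b - 2 to the basis.

S(f_1,h_3): lcm = a**2*b**3. S = -2*a**4 + a**3*b - 2*a**2*b**2 + a*b**3 + a**3 + 2*a**2*b - 2*a**2 + 2*b**2.
  leading term a**4: no divisor's leading term divides it; move -2*a**4 to the remainder.
  leading term a**3*b: subtract (2*a)·f_1 from a**3*b - 2*a**2*b**2 + a*b**3 + a**3 + 2*a**2*b - 2*a**2 + 2*b**2 → -2*a**2*b**2 + a*b**3 - 2*a**3 + a**2*b - 2*a**2 + 2*b**2 - 2*a
  leading term a**2*b**2: subtract (b)·f_1 from -2*a**2*b**2 + a*b**3 - 2*a**3 + a**2*b - 2*a**2 + 2*b**2 - 2*a → a*b**3 - 2*a**3 + 2*a**2*b + 2*a*b**2 - 2*a**2 + 2*b**2 - 2*a - b
  leading term a*b**3: subtract (-a)·h_3 from a*b**3 - 2*a**3 + 2*a**2*b + 2*a*b**2 - 2*a**2 + 2*b**2 - 2*a - b → a**3 - 2*a**2*b + 2*a*b**2 - a**2 + 2*a*b + 2*b**2 + a - b
  leading term a**3: no divisor's leading term divides it; move a**3 to the remainder.
  leading term a**2*b: subtract (1)·f_1 from -2*a**2*b + 2*a*b**2 - a**2 + 2*a*b + 2*b**2 + a - b → 2*a*b**2 - a*b + 2*b**2 + a - b - 1
  leading term a*b**2: no divisor's leading term divides it; move 2*a*b**2 to the remainder.
  leading term a*b: no divisor's leading term divides it; move -a*b to the remainder.
  leading term b**2: no divisor's leading term divides it; move 2*b**2 to the remainder.
  leading term a: no divisor's leading term divides it; move a to the remainder.
  leading term b: no divisor's leading term divides it; move -b to the remainder.
  leading term 1: no divisor's leading term divides it; move -1 to the remainder.
  remainder -2*a**4 + a**3 + 2*a*b**2 - a*b + 2*b**2 + a - b - 1 ≠ 0; add h_4 = -2*a**4 + a**3 + 2*a*b**2 - a*b + 2*b**2 + a - b - 1 to the basis.

The other S-polynomials (S(f_2,h_3), S(f_1,h_4), S(f_2,h_4), S(h_3,h_4)) all reduce to 0 modulo the current basis, so we have a Gröbner basis.
Inter-reduce: drop elements whose leading term is divisible by another's, tail-reduce, and make monic.
Reduced Gröbner basis: {a**4 + 2*a**3 - a*b**2 - 2*a*b - b**2 + 2*a - 2*b - 2, a**2*b - 2*a**2 + a*b + 2, b**3 + 2*a**2 - a*b - a - 2*b + 2}.
Label its elements g_1 = a**4 + 2*a**3 - a*b**2 - 2*a*b - b**2 + 2*a - 2*b - 2, g_2 = a**2*b - 2*a**2 + a*b + 2, g_3 = b**3 + 2*a**2 - a*b - a - 2*b + 2.

Reduce p = -2*a**2*b**3 - a**2*b**2 - 2*a*b**3 + b**2 - 2*a - 2 modulo G:
  leading term a**2*b**3: subtract (-2*b**2)·g_2 from -2*a**2*b**3 - a**2*b**2 - 2*a*b**3 + b**2 - 2*a - 2 → -2*a - 2
  leading term a: no divisor's leading term divides it; move -2*a to the remainder.
  leading term 1: no divisor's leading term divides it; move -2 to the remainder.
  normal form = -2*a - 2.
The normal form is nonzero, so p ∉ I. Since p minus its normal form lies in I, I + (p) = I + (r) where r = -2*a - 2; decide whether this ideal is the whole ring.
Run Buchberger on G together with r (pairs among the g_i already reduce to 0 since G is a Gröbner basis):
g_1 = a**4 + 2*a**3 - a*b**2 - 2*a*b - b**2 + 2*a - 2*b - 2, LT = a**4.
g_2 = a**2*b - 2*a**2 + a*b + 2, LT = a**2*b.
g_3 = b**3 + 2*a**2 - a*b - a - 2*b + 2, LT = b**3.
r = -2*a - 2, LT = a.

The S-polynomials (S(g_1,g_2), S(g_1,g_3), S(g_1,r), S(g_2,g_3), S(g_2,r), S(g_3,r)) all reduce to 0 modulo the current basis, so we have a Gröbner basis.
Inter-reduce: drop elements whose leading term is divisible by another's, tail-reduce, and make monic.
Reduced Gröbner basis: {b**3 - b, a + 1}.
The reduced Gröbner basis of I + (p) is {b**3 - b, a + 1} ≠ {1}, a proper ideal, so the enlarged system stays consistent: p is independent of I, with normal form -2*a - 2.

-2*a**2*b**3 - a**2*b**2 - 2*a*b**3 + b**2 - 2*a - 2 is independent of I; its normal form modulo I is -2*a - 2.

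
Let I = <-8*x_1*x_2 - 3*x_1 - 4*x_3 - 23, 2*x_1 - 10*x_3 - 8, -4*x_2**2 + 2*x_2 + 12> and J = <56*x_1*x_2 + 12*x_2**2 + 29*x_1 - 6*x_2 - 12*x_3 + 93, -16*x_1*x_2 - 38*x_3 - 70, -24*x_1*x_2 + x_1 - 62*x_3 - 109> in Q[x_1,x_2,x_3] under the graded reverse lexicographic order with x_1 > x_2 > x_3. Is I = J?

For a fixed monomial order, each ideal has a unique reduced Gröbner basis; comparing bases decides equality.
Buchberger on the first generating set:
f_1 = -8*x_1*x_2 - 3*x_1 - 4*x_3 - 23, LT = x_1*x_2.
f_2 = 2*x_1 - 10*x_3 - 8, LT = x_1.
f_3 = -4*x_2**2 + 2*x_2 + 12, LT = x_2**2.

S(f_1,f_2): lcm = x_1*x_2. S = 5*x_2*x_3 + 3/8*x_1 + 4*x_2 + 1/2*x_3 + 23/8.
  reduce S modulo (f_1, f_2, f_3):
  remainder 5*x_2*x_3 + 4*x_2 + 19/8*x_3 + 35/8 ≠ 0; add g_4 = 5*x_2*x_3 + 4*x_2 + 19/8*x_3 + 35/8 to the basis.

S(f_1,f_3): lcm = x_1*x_2**2. S = 7/8*x_1*x_2 + 1/2*x_2*x_3 + 3*x_1 + 23/8*x_2.
  reduce S modulo (f_1, f_2, f_3, g_4):
  remainder 99/40*x_2 + 4059/320*x_3 + 495/64 ≠ 0; add g_5 = 99/40*x_2 + 4059/320*x_3 + 495/64 to the basis.

S(f_1,g_5): lcm = x_1*x_2. S = -41/8*x_1*x_3 - 11/4*x_1 + 1/2*x_3 + 23/8.
  reduce S modulo (f_1, f_2, f_3, g_4, g_5):
  remainder -205/8*x_3**2 - 135/4*x_3 - 65/8 ≠ 0; add g_6 = -205/8*x_3**2 - 135/4*x_3 - 65/8 to the basis.

The other S-polynomials (S(f_2,f_3), S(f_1,g_4), S(f_2,g_4), S(f_3,g_4), S(f_2,g_5), S(f_3,g_5), S(g_4,g_5), S(f_1,g_6), S(f_2,g_6), S(f_3,g_6), S(g_4,g_6), S(g_5,g_6)) all reduce to 0 modulo the current basis, so we have a Gröbner basis.
Inter-reduce: drop elements whose leading term is divisible by another's, tail-reduce, and make monic.
Reduced Gröbner basis: {x_3**2 + 54/41*x_3 + 13/41, x_1 - 5*x_3 - 4, x_2 + 41/8*x_3 + 25/8}.

Buchberger on the second generating set:
h_1 = 56*x_1*x_2 + 12*x_2**2 + 29*x_1 - 6*x_2 - 12*x_3 + 93, LT = x_1*x_2.
h_2 = -16*x_1*x_2 - 38*x_3 - 70, LT = x_1*x_2.
h_3 = -24*x_1*x_2 + x_1 - 62*x_3 - 109, LT = x_1*x_2.

S(h_1,h_2): lcm = x_1*x_2. S = 3/14*x_2**2 + 29/56*x_1 - 3/28*x_2 - 145/56*x_3 - 19/7.
  reduce S modulo (h_1, h_2, h_3):
  remainder 3/14*x_2**2 + 29/56*x_1 - 3/28*x_2 - 145/56*x_3 - 19/7 ≠ 0; add k_4 = 3/14*x_2**2 + 29/56*x_1 - 3/28*x_2 - 145/56*x_3 - 19/7 to the basis.

S(h_1,h_3): lcm = x_1*x_2. S = 3/14*x_2**2 + 47/84*x_1 - 3/28*x_2 - 235/84*x_3 - 121/42.
  reduce S modulo (h_1, h_2, h_3, k_4):
  remainder 1/24*x_1 - 5/24*x_3 - 1/6 ≠ 0; add k_5 = 1/24*x_1 - 5/24*x_3 - 1/6 to the basis.

S(h_1,k_4): lcm = x_1*x_2**2. S = 3/14*x_2**3 - 29/12*x_1**2 + 57/56*x_1*x_2 - 3/28*x_2**2 + 145/12*x_1*x_3 - 3/14*x_2*x_3 + 38/3*x_1 + 93/56*x_2.
  reduce S modulo (h_1, h_2, h_3, k_4, k_5):
  remainder 19/8*x_2*x_3 + 35/8*x_2 + 221/16*x_3 + 157/16 ≠ 0; add k_6 = 19/8*x_2*x_3 + 35/8*x_2 + 221/16*x_3 + 157/16 to the basis.

S(h_3,k_4): lcm = x_1*x_2**2. S = -29/12*x_1**2 + 11/24*x_1*x_2 + 145/12*x_1*x_3 + 31/12*x_2*x_3 + 38/3*x_1 + 109/24*x_2.
  reduce S modulo (h_1, h_2, h_3, k_4, k_5, k_6):
  remainder -33/152*x_2 - 1353/1216*x_3 - 825/1216 ≠ 0; add k_7 = -33/152*x_2 - 1353/1216*x_3 - 825/1216 to the basis.

S(h_1,k_6): lcm = x_1*x_2*x_3. S = 3/14*x_2**2*x_3 - 35/19*x_1*x_2 - 5637/1064*x_1*x_3 - 3/28*x_2*x_3 - 3/14*x_3**2 - 157/38*x_1 + 93/56*x_3.
  reduce S modulo (h_1, h_2, h_3, k_4, k_5, k_6, k_7):
  remainder -4059/152*x_3**2 - 2673/76*x_3 - 1287/152 ≠ 0; add k_8 = -4059/152*x_3**2 - 2673/76*x_3 - 1287/152 to the basis.

The other S-polynomials (S(h_2,h_3), S(h_2,k_4), S(h_1,k_5), S(h_2,k_5), S(h_3,k_5), S(k_4,k_5), S(h_2,k_6), S(h_3,k_6), S(k_4,k_6), S(k_5,k_6), S(h_1,k_7), S(h_2,k_7), S(h_3,k_7), S(k_4,k_7), S(k_5,k_7), S(k_6,k_7), S(h_1,k_8), S(h_2,k_8), S(h_3,k_8), S(k_4,k_8), S(k_5,k_8), S(k_6,k_8), S(k_7,k_8)) all reduce to 0 modulo the current basis, so we have a Gröbner basis.
Inter-reduce: drop elements whose leading term is divisible by another's, tail-reduce, and make monic.
Reduced Gröbner basis: {x_3**2 + 54/41*x_3 + 13/41, x_1 - 5*x_3 - 4, x_2 + 41/8*x_3 + 25/8}.

These coincide, so the ideals are equal.

Yes, the ideals are equal.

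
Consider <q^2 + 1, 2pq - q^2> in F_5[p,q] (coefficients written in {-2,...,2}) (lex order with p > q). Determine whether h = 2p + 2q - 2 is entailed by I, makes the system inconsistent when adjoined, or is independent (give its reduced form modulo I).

Adjoining 2p + 2q - 2 makes the ideal the whole ring: the system is inconsistent.

First compute the reduced Gröbner basis of I by Buchberger's algorithm.
f_1 = q^2 + 1, LT = q^2.
f_2 = 2pq - q^2, LT = pq.

S(f_1,f_2): lcm = pq^2. S = p - 2q^3.
  reduce S modulo (f_1, f_2):
  remainder p + 2q ≠ 0; add k_3 = p + 2q to the basis.

The other S-polynomials (S(f_1,k_3), S(f_2,k_3)) all reduce to 0 modulo the current basis, so we have a Gröbner basis.
Inter-reduce: drop elements whose leading term is divisible by another's, tail-reduce, and make monic.
Reduced Gröbner basis: {p + 2q, q^2 + 1}.
Label its elements g_1 = p + 2q, g_2 = q^2 + 1.

Reduce h = 2p + 2q - 2 modulo G:
  leading term p: subtract (2)·g_1 from 2p + 2q - 2 → -2q - 2
  leading term q: no divisor's leading term divides it; move -2q to the remainder.
  leading term 1: no divisor's leading term divides it; move -2 to the remainder.
  normal form = -2q - 2.
The normal form is nonzero, so h ∉ I. Since h minus its normal form lies in I, I + (h) = I + (r) where r = -2q - 2; decide whether this ideal is the whole ring.
Run Buchberger on G together with r (pairs among the g_i already reduce to 0 since G is a Gröbner basis):
g_1 = p + 2q, LT = p.
g_2 = q^2 + 1, LT = q^2.
r = -2q - 2, LT = q.

S(g_2,r): lcm = q^2. S = -q + 1.
  reduce S modulo (g_1, g_2, r):
  remainder 2 ≠ 0; add m_4 = 2 to the basis.

The other S-polynomials (S(g_1,g_2), S(g_1,r), S(g_1,m_4), S(g_2,m_4), S(r,m_4)) all reduce to 0 modulo the current basis, so we have a Gröbner basis.
Inter-reduce: drop elements whose leading term is divisible by another's, tail-reduce, and make monic.
Reduced Gröbner basis: {1}.
The reduced Gröbner basis of I + (h) is {1}: the ideal is the whole ring, so the enlarged system has no common solution — adjoining h is inconsistent.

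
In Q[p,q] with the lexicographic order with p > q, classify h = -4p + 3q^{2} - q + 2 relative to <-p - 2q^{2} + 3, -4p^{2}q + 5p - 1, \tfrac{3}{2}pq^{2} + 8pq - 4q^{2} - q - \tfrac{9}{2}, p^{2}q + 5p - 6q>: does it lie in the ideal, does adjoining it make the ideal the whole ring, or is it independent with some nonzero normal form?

First compute the reduced Gröbner basis of I by Buchberger's algorithm.
f_1 = -p - 2q^{2} + 3, LT = p.
f_2 = -4p^{2}q + 5p - 1, LT = p^{2}q.
f_3 = \tfrac{3}{2}pq^{2} + 8pq - 4q^{2} - q - \tfrac{9}{2}, LT = pq^{2}.
f_4 = p^{2}q + 5p - 6q, LT = p^{2}q.

S(f_1,f_2): lcm = p^{2}q. S = 2pq^{3} - 3pq + \tfrac{5}{4}p - \tfrac{1}{4}.
  leading term pq^{3}: subtract (-2q^{3})·f_1 from 2pq^{3} - 3pq + \tfrac{5}{4}p - \tfrac{1}{4} → -3pq + \tfrac{5}{4}p - 4q^{5} + 6q^{3} - \tfrac{1}{4}
  leading term pq: subtract (3q)·f_1 from -3pq + \tfrac{5}{4}p - 4q^{5} + 6q^{3} - \tfrac{1}{4} → \tfrac{5}{4}p - 4q^{5} + 12q^{3} - 9q - \tfrac{1}{4}
  leading term p: subtract (-\tfrac{5}{4})·f_1 from \tfrac{5}{4}p - 4q^{5} + 12q^{3} - 9q - \tfrac{1}{4} → -4q^{5} + 12q^{3} - \tfrac{5}{2}q^{2} - 9q + \tfrac{7}{2}
  leading term q^{5}: no divisor's leading term divides it; move -4q^{5} to the remainder.
  leading term q^{3}: no divisor's leading term divides it; move 12q^{3} to the remainder.
  leading term q^{2}: no divisor's leading term divides it; move -\tfrac{5}{2}q^{2} to the remainder.
  leading term q: no divisor's leading term divides it; move -9q to the remainder.
  leading term 1: no divisor's leading term divides it; move \tfrac{7}{2} to the remainder.
  remainder -4q^{5} + 12q^{3} - \tfrac{5}{2}q^{2} - 9q + \tfrac{7}{2} ≠ 0; add k_5 = -4q^{5} + 12q^{3} - \tfrac{5}{2}q^{2} - 9q + \tfrac{7}{2} to the basis.

S(f_1,f_3): lcm = pq^{2}. S = -\tfrac{16}{3}pq + 2q^{4} - \tfrac{1}{3}q^{2} + \tfrac{2}{3}q + 3.
  leading term pq: subtract (\tfrac{16}{3}q)·f_1 from -\tfrac{16}{3}pq + 2q^{4} - \tfrac{1}{3}q^{2} + \tfrac{2}{3}q + 3 → 2q^{4} + \tfrac{32}{3}q^{3} - \tfrac{1}{3}q^{2} - \tfrac{46}{3}q + 3
  leading term q^{4}: no divisor's leading term divides it; move 2q^{4} to the remainder.
  leading term q^{3}: no divisor's leading term divides it; move \tfrac{32}{3}q^{3} to the remainder.
  leading term q^{2}: no divisor's leading term divides it; move -\tfrac{1}{3}q^{2} to the remainder.
  leading term q: no divisor's leading term divides it; move -\tfrac{46}{3}q to the remainder.
  leading term 1: no divisor's leading term divides it; move 3 to the remainder.
  remainder 2q^{4} + \tfrac{32}{3}q^{3} - \tfrac{1}{3}q^{2} - \tfrac{46}{3}q + 3 ≠ 0; add k_6 = 2q^{4} + \tfrac{32}{3}q^{3} - \tfrac{1}{3}q^{2} - \tfrac{46}{3}q + 3 to the basis.

S(f_1,f_4): lcm = p^{2}q. S = 2pq^{3} - 3pq - 5p + 6q.
  leading term pq^{3}: subtract (-2q^{3})·f_1 from 2pq^{3} - 3pq - 5p + 6q → -3pq - 5p - 4q^{5} + 6q^{3} + 6q
  leading term pq: subtract (3q)·f_1 from -3pq - 5p - 4q^{5} + 6q^{3} + 6q → -5p - 4q^{5} + 12q^{3} - 3q
  leading term p: subtract (5)·f_1 from -5p - 4q^{5} + 12q^{3} - 3q → -4q^{5} + 12q^{3} + 10q^{2} - 3q - 15
  leading term q^{5}: subtract (1)·k_5 from -4q^{5} + 12q^{3} + 10q^{2} - 3q - 15 → \tfrac{25}{2}q^{2} + 6q - \tfrac{37}{2}
  leading term q^{2}: no divisor's leading term divides it; move \tfrac{25}{2}q^{2} to the remainder.
  leading term q: no divisor's leading term divides it; move 6q to the remainder.
  leading term 1: no divisor's leading term divides it; move -\tfrac{37}{2} to the remainder.
  remainder \tfrac{25}{2}q^{2} + 6q - \tfrac{37}{2} ≠ 0; add k_7 = \tfrac{25}{2}q^{2} + 6q - \tfrac{37}{2} to the basis.

S(f_2,f_3): lcm = p^{2}q^{2}. S = -\tfrac{16}{3}p^{2}q + \tfrac{8}{3}pq^{2} - \tfrac{7}{12}pq + 3p + \tfrac{1}{4}q.
  leading term p^{2}q: subtract (\tfrac{16}{3}pq)·f_1 from -\tfrac{16}{3}p^{2}q + \tfrac{8}{3}pq^{2} - \tfrac{7}{12}pq + 3p + \tfrac{1}{4}q → \tfrac{32}{3}pq^{3} + \tfrac{8}{3}pq^{2} - \tfrac{199}{12}pq + 3p + \tfrac{1}{4}q
  leading term pq^{3}: subtract (-\tfrac{32}{3}q^{3})·f_1 from \tfrac{32}{3}pq^{3} + \tfrac{8}{3}pq^{2} - \tfrac{199}{12}pq + 3p + \tfrac{1}{4}q → \tfrac{8}{3}pq^{2} - \tfrac{199}{12}pq + 3p - \tfrac{64}{3}q^{5} + 32q^{3} + \tfrac{1}{4}q
  leading term pq^{2}: subtract (-\tfrac{8}{3}q^{2})·f_1 from \tfrac{8}{3}pq^{2} - \tfrac{199}{12}pq + 3p - \tfrac{64}{3}q^{5} + 32q^{3} + \tfrac{1}{4}q → -\tfrac{199}{12}pq + 3p - \tfrac{64}{3}q^{5} - \tfrac{16}{3}q^{4} + 32q^{3} + 8q^{2} + \tfrac{1}{4}q
  leading term pq: subtract (\tfrac{199}{12}q)·f_1 from -\tfrac{199}{12}pq + 3p - \tfrac{64}{3}q^{5} - \tfrac{16}{3}q^{4} + 32q^{3} + 8q^{2} + \tfrac{1}{4}q → 3p - \tfrac{64}{3}q^{5} - \tfrac{16}{3}q^{4} + \tfrac{391}{6}q^{3} + 8q^{2} - \tfrac{99}{2}q
  leading term p: subtract (-3)·f_1 from 3p - \tfrac{64}{3}q^{5} - \tfrac{16}{3}q^{4} + \tfrac{391}{6}q^{3} + 8q^{2} - \tfrac{99}{2}q → -\tfrac{64}{3}q^{5} - \tfrac{16}{3}q^{4} + \tfrac{391}{6}q^{3} + 2q^{2} - \tfrac{99}{2}q + 9
  leading term q^{5}: subtract (\tfrac{16}{3})·k_5 from -\tfrac{64}{3}q^{5} - \tfrac{16}{3}q^{4} + \tfrac{391}{6}q^{3} + 2q^{2} - \tfrac{99}{2}q + 9 → -\tfrac{16}{3}q^{4} + \tfrac{7}{6}q^{3} + \tfrac{46}{3}q^{2} - \tfrac{3}{2}q - \tfrac{29}{3}
  leading term q^{4}: subtract (-\tfrac{8}{3})·k_6 from -\tfrac{16}{3}q^{4} + \tfrac{7}{6}q^{3} + \tfrac{46}{3}q^{2} - \tfrac{3}{2}q - \tfrac{29}{3} → \tfrac{533}{18}q^{3} + \tfrac{130}{9}q^{2} - \tfrac{763}{18}q - \tfrac{5}{3}
  leading term q^{3}: subtract (\tfrac{533}{225}q)·k_7 from \tfrac{533}{18}q^{3} + \tfrac{130}{9}q^{2} - \tfrac{763}{18}q - \tfrac{5}{3} → \tfrac{52}{225}q^{2} + \tfrac{323}{225}q - \tfrac{5}{3}
  leading term q^{2}: subtract (\tfrac{104}{5625})·k_7 from \tfrac{52}{225}q^{2} + \tfrac{323}{225}q - \tfrac{5}{3} → \tfrac{7451}{5625}q - \tfrac{7451}{5625}
  leading term q: no divisor's leading term divides it; move \tfrac{7451}{5625}q to the remainder.
  leading term 1: no divisor's leading term divides it; move -\tfrac{7451}{5625} to the remainder.
  remainder \tfrac{7451}{5625}q - \tfrac{7451}{5625} ≠ 0; add k_8 = \tfrac{7451}{5625}q - \tfrac{7451}{5625} to the basis.

The other S-polynomials (S(f_2,f_4), S(f_3,f_4), S(f_1,k_5), S(f_2,k_5), S(f_3,k_5), S(f_4,k_5), S(f_1,k_6), S(f_2,k_6), S(f_3,k_6), S(f_4,k_6), S(k_5,k_6), S(f_1,k_7), S(f_2,k_7), S(f_3,k_7), S(f_4,k_7), S(k_5,k_7), S(k_6,k_7), S(f_1,k_8), S(f_2,k_8), S(f_3,k_8), S(f_4,k_8), S(k_5,k_8), S(k_6,k_8), S(k_7,k_8)) all reduce to 0 modulo the current basis, so we have a Gröbner basis.
Inter-reduce: drop elements whose leading term is divisible by another's, tail-reduce, and make monic.
Reduced Gröbner basis: {p - 1, q - 1}.
Label its elements g_1 = p - 1, g_2 = q - 1.

Reduce h = -4p + 3q^{2} - q + 2 modulo G:
  leading term p: subtract (-4)·g_1 from -4p + 3q^{2} - q + 2 → 3q^{2} - q - 2
  leading term q^{2}: subtract (3q)·g_2 from 3q^{2} - q - 2 → 2q - 2
  leading term q: subtract (2)·g_2 from 2q - 2 → 0
  normal form = 0.
Since the normal form is 0, h ∈ I.

-4p + 3q^{2} - q + 2 lies in I (it reduces to 0).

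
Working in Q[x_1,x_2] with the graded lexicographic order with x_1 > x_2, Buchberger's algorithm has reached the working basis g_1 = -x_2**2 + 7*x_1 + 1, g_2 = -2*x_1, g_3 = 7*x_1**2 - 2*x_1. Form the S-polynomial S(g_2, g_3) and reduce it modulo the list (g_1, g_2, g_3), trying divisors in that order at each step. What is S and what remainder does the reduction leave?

lcm(LM(g_2), LM(g_3)) = x_1**2.
S = (lcm/LT(g_2))·g_2 − (lcm/LT(g_3))·g_3 = 2/7*x_1.
Reduce S modulo (g_1, g_2, g_3) in that order:
  leading term x_1: subtract (-1/7)·g_2 from 2/7*x_1 → 0
The remainder is 0, so this S-polynomial contributes no new basis element.

S(g_2, g_3) = 2/7*x_1; remainder on division = 0.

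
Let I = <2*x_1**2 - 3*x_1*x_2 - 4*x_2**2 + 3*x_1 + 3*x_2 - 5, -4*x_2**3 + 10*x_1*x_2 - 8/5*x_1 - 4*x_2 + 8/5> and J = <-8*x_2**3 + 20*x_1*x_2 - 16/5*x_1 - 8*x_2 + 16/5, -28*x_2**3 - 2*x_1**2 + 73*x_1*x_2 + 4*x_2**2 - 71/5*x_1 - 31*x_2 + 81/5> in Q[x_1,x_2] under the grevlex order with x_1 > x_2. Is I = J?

Equality of ideals is decidable: compute both reduced Gröbner bases (unique for the ordering) and check whether they agree.
Buchberger on the first generating set:
f_1 = 2*x_1**2 - 3*x_1*x_2 - 4*x_2**2 + 3*x_1 + 3*x_2 - 5, LT = x_1**2.
f_2 = -4*x_2**3 + 10*x_1*x_2 - 8/5*x_1 - 4*x_2 + 8/5, LT = x_2**3.

S(f_1,f_2): leading monomials are coprime, so the S-polynomial reduces to 0 (Buchberger's first criterion).
Every S-polynomial of the final basis reduces to 0, so we have a Gröbner basis.
Inter-reduce: drop elements whose leading term is divisible by another's, tail-reduce, and make monic.
Reduced Gröbner basis: {x_2**3 - 5/2*x_1*x_2 + 2/5*x_1 + x_2 - 2/5, x_1**2 - 3/2*x_1*x_2 - 2*x_2**2 + 3/2*x_1 + 3/2*x_2 - 5/2}.

Buchberger on the second generating set:
h_1 = -8*x_2**3 + 20*x_1*x_2 - 16/5*x_1 - 8*x_2 + 16/5, LT = x_2**3.
h_2 = -28*x_2**3 - 2*x_1**2 + 73*x_1*x_2 + 4*x_2**2 - 71/5*x_1 - 31*x_2 + 81/5, LT = x_2**3.

S(h_1,h_2): lcm = x_2**3. S = -1/14*x_1**2 + 3/28*x_1*x_2 + 1/7*x_2**2 - 3/28*x_1 - 3/28*x_2 + 5/28.
  leading term x_1**2: no divisor's leading term divides it; move -1/14*x_1**2 to the remainder.
  leading term x_1*x_2: no divisor's leading term divides it; move 3/28*x_1*x_2 to the remainder.
  leading term x_2**2: no divisor's leading term divides it; move 1/7*x_2**2 to the remainder.
  leading term x_1: no divisor's leading term divides it; move -3/28*x_1 to the remainder.
  leading term x_2: no divisor's leading term divides it; move -3/28*x_2 to the remainder.
  leading term 1: no divisor's leading term divides it; move 5/28 to the remainder.
  remainder -1/14*x_1**2 + 3/28*x_1*x_2 + 1/7*x_2**2 - 3/28*x_1 - 3/28*x_2 + 5/28 ≠ 0; add k_3 = -1/14*x_1**2 + 3/28*x_1*x_2 + 1/7*x_2**2 - 3/28*x_1 - 3/28*x_2 + 5/28 to the basis.

S(h_1,k_3): leading monomials are coprime, so the S-polynomial reduces to 0 (Buchberger's first criterion).
S(h_2,k_3): leading monomials are coprime, so the S-polynomial reduces to 0 (Buchberger's first criterion).
Every S-polynomial of the final basis reduces to 0, so we have a Gröbner basis.
Inter-reduce: drop elements whose leading term is divisible by another's, tail-reduce, and make monic.
Reduced Gröbner basis: {x_2**3 - 5/2*x_1*x_2 + 2/5*x_1 + x_2 - 2/5, x_1**2 - 3/2*x_1*x_2 - 2*x_2**2 + 3/2*x_1 + 3/2*x_2 - 5/2}.

The two bases agree; hence the ideals are identical.
The same test decides containment: I ⊆ J iff every generator of I reduces to 0 modulo a Gröbner basis of J.

Yes, the ideals are equal.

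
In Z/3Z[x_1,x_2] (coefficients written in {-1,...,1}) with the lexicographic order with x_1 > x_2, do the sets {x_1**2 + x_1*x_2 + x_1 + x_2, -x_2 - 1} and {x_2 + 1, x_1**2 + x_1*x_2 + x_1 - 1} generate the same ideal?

For a fixed monomial order, each ideal has a unique reduced Gröbner basis; comparing bases decides equality.
Buchberger on the first generating set:
f_1 = x_1**2 + x_1*x_2 + x_1 + x_2, LT = x_1**2.
f_2 = -x_2 - 1, LT = x_2.

S(f_1,f_2): leading monomials are coprime, so the S-polynomial reduces to 0 (Buchberger's first criterion).
Every S-polynomial of the final basis reduces to 0, so we have a Gröbner basis.
Inter-reduce: drop elements whose leading term is divisible by another's, tail-reduce, and make monic.
Reduced Gröbner basis: {x_1**2 - 1, x_2 + 1}.

Buchberger on the second generating set:
h_1 = x_2 + 1, LT = x_2.
h_2 = x_1**2 + x_1*x_2 + x_1 - 1, LT = x_1**2.

S(h_1,h_2): leading monomials are coprime, so the S-polynomial reduces to 0 (Buchberger's first criterion).
Every S-polynomial of the final basis reduces to 0, so we have a Gröbner basis.
Inter-reduce: drop elements whose leading term is divisible by another's, tail-reduce, and make monic.
Reduced Gröbner basis: {x_1**2 - 1, x_2 + 1}.

The two bases agree; hence the ideals are identical.

Yes, the ideals are equal.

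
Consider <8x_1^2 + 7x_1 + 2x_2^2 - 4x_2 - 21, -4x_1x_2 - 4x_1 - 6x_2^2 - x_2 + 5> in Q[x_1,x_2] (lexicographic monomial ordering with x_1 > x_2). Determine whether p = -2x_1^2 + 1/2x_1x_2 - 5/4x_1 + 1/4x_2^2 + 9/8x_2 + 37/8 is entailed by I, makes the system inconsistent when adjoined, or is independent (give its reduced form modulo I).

First compute the reduced Gröbner basis of I by Buchberger's algorithm.
f_1 = 8x_1^2 + 7x_1 + 2x_2^2 - 4x_2 - 21, LT = x_1^2.
f_2 = -4x_1x_2 - 4x_1 - 6x_2^2 - x_2 + 5, LT = x_1x_2.

S(f_1,f_2): lcm = x_1^2x_2. S = -x_1^2 - 3/2x_1x_2^2 + 5/8x_1x_2 + 5/4x_1 + 1/4x_2^3 - 1/2x_2^2 - 21/8x_2.
  leading term x_1^2: subtract (-1/8)·f_1 from -x_1^2 - 3/2x_1x_2^2 + 5/8x_1x_2 + 5/4x_1 + 1/4x_2^3 - 1/2x_2^2 - 21/8x_2 → -3/2x_1x_2^2 + 5/8x_1x_2 + 17/8x_1 + 1/4x_2^3 - 1/4x_2^2 - 25/8x_2 - 21/8
  leading term x_1x_2^2: subtract (3/8x_2)·f_2 from -3/2x_1x_2^2 + 5/8x_1x_2 + 17/8x_1 + 1/4x_2^3 - 1/4x_2^2 - 25/8x_2 - 21/8 → 17/8x_1x_2 + 17/8x_1 + 5/2x_2^3 + 1/8x_2^2 - 5x_2 - 21/8
  leading term x_1x_2: subtract (-17/32)·f_2 from 17/8x_1x_2 + 17/8x_1 + 5/2x_2^3 + 1/8x_2^2 - 5x_2 - 21/8 → 5/2x_2^3 - 49/16x_2^2 - 177/32x_2 + 1/32
  leading term x_2^3: no divisor's leading term divides it; move 5/2x_2^3 to the remainder.
  leading term x_2^2: no divisor's leading term divides it; move -49/16x_2^2 to the remainder.
  leading term x_2: no divisor's leading term divides it; move -177/32x_2 to the remainder.
  leading term 1: no divisor's leading term divides it; move 1/32 to the remainder.
  remainder 5/2x_2^3 - 49/16x_2^2 - 177/32x_2 + 1/32 ≠ 0; add h_3 = 5/2x_2^3 - 49/16x_2^2 - 177/32x_2 + 1/32 to the basis.

The other S-polynomials (S(f_1,h_3), S(f_2,h_3)) all reduce to 0 modulo the current basis, so we have a Gröbner basis.
Inter-reduce: drop elements whose leading term is divisible by another's, tail-reduce, and make monic.
Reduced Gröbner basis: {x_1^2 + 7/8x_1 + 1/4x_2^2 - 1/2x_2 - 21/8, x_1x_2 + x_1 + 3/2x_2^2 + 1/4x_2 - 5/4, x_2^3 - 49/40x_2^2 - 177/80x_2 + 1/80}.
Label its elements g_1 = x_1^2 + 7/8x_1 + 1/4x_2^2 - 1/2x_2 - 21/8, g_2 = x_1x_2 + x_1 + 3/2x_2^2 + 1/4x_2 - 5/4, g_3 = x_2^3 - 49/40x_2^2 - 177/80x_2 + 1/80.

Reduce p = -2x_1^2 + 1/2x_1x_2 - 5/4x_1 + 1/4x_2^2 + 9/8x_2 + 37/8 modulo G:
  leading term x_1^2: subtract (-2)·g_1 from -2x_1^2 + 1/2x_1x_2 - 5/4x_1 + 1/4x_2^2 + 9/8x_2 + 37/8 → 1/2x_1x_2 + 1/2x_1 + 3/4x_2^2 + 1/8x_2 - 5/8
  leading term x_1x_2: subtract (1/2)·g_2 from 1/2x_1x_2 + 1/2x_1 + 3/4x_2^2 + 1/8x_2 - 5/8 → 0
  normal form = 0.
Since the normal form is 0, p ∈ I.

-2x_1^2 + 1/2x_1x_2 - 5/4x_1 + 1/4x_2^2 + 9/8x_2 + 37/8 lies in I (it reduces to 0).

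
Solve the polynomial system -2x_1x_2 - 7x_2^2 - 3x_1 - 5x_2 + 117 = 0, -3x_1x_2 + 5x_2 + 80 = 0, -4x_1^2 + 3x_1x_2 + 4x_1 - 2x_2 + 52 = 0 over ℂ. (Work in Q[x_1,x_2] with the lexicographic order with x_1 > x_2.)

Compute a lex Gröbner basis by Buchberger's algorithm.
f_1 = -2x_1x_2 - 3x_1 - 7x_2^2 - 5x_2 + 117, LT = x_1x_2.
f_2 = -3x_1x_2 + 5x_2 + 80, LT = x_1x_2.
f_3 = -4x_1^2 + 3x_1x_2 + 4x_1 - 2x_2 + 52, LT = x_1^2.

S(f_1,f_2): lcm = x_1x_2. S = 3/2x_1 + 7/2x_2^2 + 25/6x_2 - 191/6.
  reduce S modulo (f_1, f_2, f_3):
  remainder 3/2x_1 + 7/2x_2^2 + 25/6x_2 - 191/6 ≠ 0; add h_4 = 3/2x_1 + 7/2x_2^2 + 25/6x_2 - 191/6 to the basis.

S(f_1,f_3): lcm = x_1^2x_2. S = 3/2x_1^2 + 17/4x_1x_2^2 + 7/2x_1x_2 - 117/2x_1 - 1/2x_2^2 + 13x_2.
  reduce S modulo (f_1, f_2, f_3, h_4):
  remainder -119/8x_2^3 + 975/8x_2^2 + 9991/24x_2 - 7421/6 ≠ 0; add h_5 = -119/8x_2^3 + 975/8x_2^2 + 9991/24x_2 - 7421/6 to the basis.

S(f_2,f_3): lcm = x_1^2x_2. S = 3/4x_1x_2^2 - 2/3x_1x_2 - 80/3x_1 - 1/2x_2^2 + 13x_2.
  reduce S modulo (f_1, f_2, f_3, h_4, h_5):
  remainder 5866/153x_2^2 + 200123/3672x_2 - 363013/918 ≠ 0; add h_6 = 5866/153x_2^2 + 200123/3672x_2 - 363013/918 to the basis.

S(f_1,h_4): lcm = x_1x_2. S = 3/2x_1 - 7/3x_2^3 + 13/18x_2^2 + 427/18x_2 - 117/2.
  reduce S modulo (f_1, f_2, f_3, h_4, h_5, h_6):
  remainder -1323257/90504x_2 - 1323257/22626 ≠ 0; add h_7 = -1323257/90504x_2 - 1323257/22626 to the basis.

The other S-polynomials (S(f_2,h_4), S(f_3,h_4), S(f_1,h_5), S(f_2,h_5), S(f_3,h_5), S(h_4,h_5), S(f_1,h_6), S(f_2,h_6), S(f_3,h_6), S(h_4,h_6), S(h_5,h_6), S(f_1,h_7), S(f_2,h_7), S(f_3,h_7), S(h_4,h_7), S(h_5,h_7), S(h_6,h_7)) all reduce to 0 modulo the current basis, so we have a Gröbner basis.
Inter-reduce: drop elements whose leading term is divisible by another's, tail-reduce, and make monic.
Reduced Gröbner basis: {x_1 + 5, x_2 + 4}.

Since the basis is lex-ordered, x_2 + 4 is univariate in x_2. Its roots are {-4}. Back-substituting each root into the other basis elements fixes the other coordinates.
  x_2 = -4: the earlier basis element becomes x_1 + 5 = 0, giving x_1 = -5 — point (-5, -4).
Zero-dimensionality of the ideal guarantees finitely many solutions over ℂ.

{(-5, -4)}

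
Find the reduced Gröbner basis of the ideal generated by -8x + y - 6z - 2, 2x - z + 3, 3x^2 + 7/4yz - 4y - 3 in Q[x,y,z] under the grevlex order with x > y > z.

G = {z^2 - 248/73z + 175/73, x - 1/2z + 3/2, y - 10z + 10}

f_1 = -8x + y - 6z - 2, LT = x.
f_2 = 2x - z + 3, LT = x.
f_3 = 3x^2 + 7/4yz - 4y - 3, LT = x^2.

S(f_1,f_2): lcm = x. S = -1/8y + 5/4z - 5/4.
  leading term y: no divisor's leading term divides it; move -1/8y to the remainder.
  leading term z: no divisor's leading term divides it; move 5/4z to the remainder.
  leading term 1: no divisor's leading term divides it; move -5/4 to the remainder.
  remainder -1/8y + 5/4z - 5/4 ≠ 0; add g_4 = -1/8y + 5/4z - 5/4 to the basis.

S(f_1,f_3): lcm = x^2. S = -1/8xy + 3/4xz - 7/12yz + 1/4x + 4/3y + 1.
  leading term xy: subtract (1/64y)·f_1 from -1/8xy + 3/4xz - 7/12yz + 1/4x + 4/3y + 1 → -1/64y^2 + 3/4xz - 47/96yz + 1/4x + 131/96y + 1
  leading term y^2: subtract (1/8y)·g_4 from -1/64y^2 + 3/4xz - 47/96yz + 1/4x + 131/96y + 1 → 3/4xz - 31/48yz + 1/4x + 73/48y + 1
  leading term xz: subtract (-3/32z)·f_1 from 3/4xz - 31/48yz + 1/4x + 73/48y + 1 → -53/96yz - 9/16z^2 + 1/4x + 73/48y - 3/16z + 1
  leading term yz: subtract (53/12z)·g_4 from -53/96yz - 9/16z^2 + 1/4x + 73/48y - 3/16z + 1 → -73/12z^2 + 1/4x + 73/48y + 16/3z + 1
  leading term z^2: no divisor's leading term divides it; move -73/12z^2 to the remainder.
  leading term x: subtract (-1/32)·f_1 from 1/4x + 73/48y + 16/3z + 1 → 149/96y + 247/48z + 15/16
  leading term y: subtract (-149/12)·g_4 from 149/96y + 247/48z + 15/16 → 62/3z - 175/12
  leading term z: no divisor's leading term divides it; move 62/3z to the remainder.
  leading term 1: no divisor's leading term divides it; move -175/12 to the remainder.
  remainder -73/12z^2 + 62/3z - 175/12 ≠ 0; add g_5 = -73/12z^2 + 62/3z - 175/12 to the basis.

S(f_2,f_3): lcm = x^2. S = -1/2xz - 7/12yz + 3/2x + 4/3y + 1.
  leading term xz: subtract (1/16z)·f_1 from -1/2xz - 7/12yz + 3/2x + 4/3y + 1 → -31/48yz + 3/8z^2 + 3/2x + 4/3y + 1/8z + 1
  leading term yz: subtract (31/6z)·g_4 from -31/48yz + 3/8z^2 + 3/2x + 4/3y + 1/8z + 1 → -73/12z^2 + 3/2x + 4/3y + 79/12z + 1
  leading term z^2: subtract (1)·g_5 from -73/12z^2 + 3/2x + 4/3y + 79/12z + 1 → 3/2x + 4/3y - 169/12z + 187/12
  leading term x: subtract (-3/16)·f_1 from 3/2x + 4/3y - 169/12z + 187/12 → 73/48y - 365/24z + 365/24
  leading term y: subtract (-73/6)·g_4 from 73/48y - 365/24z + 365/24 → 0
  remainder 0.

S(f_1,g_4): leading monomials are coprime, so the S-polynomial reduces to 0 (Buchberger's first criterion).
S(f_2,g_4): leading monomials are coprime, so the S-polynomial reduces to 0 (Buchberger's first criterion).
S(f_3,g_4): leading monomials are coprime, so the S-polynomial reduces to 0 (Buchberger's first criterion).
S(f_1,g_5): leading monomials are coprime, so the S-polynomial reduces to 0 (Buchberger's first criterion).
S(f_2,g_5): leading monomials are coprime, so the S-polynomial reduces to 0 (Buchberger's first criterion).
S(f_3,g_5): leading monomials are coprime, so the S-polynomial reduces to 0 (Buchberger's first criterion).
S(g_4,g_5): leading monomials are coprime, so the S-polynomial reduces to 0 (Buchberger's first criterion).
Every S-polynomial of the final basis reduces to 0, so we have a Gröbner basis.
Inter-reduce: drop elements whose leading term is divisible by another's, tail-reduce, and make monic.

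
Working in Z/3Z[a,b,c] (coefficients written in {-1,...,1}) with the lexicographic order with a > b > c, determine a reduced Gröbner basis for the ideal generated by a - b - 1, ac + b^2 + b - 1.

f_1 = a - b - 1, LT = a.
f_2 = ac + b^2 + b - 1, LT = ac.

S(f_1,f_2): lcm = ac. S = -b^2 - bc - b - c + 1.
  leading term b^2: no divisor's leading term divides it; move -b^2 to the remainder.
  leading term bc: no divisor's leading term divides it; move -bc to the remainder.
  leading term b: no divisor's leading term divides it; move -b to the remainder.
  leading term c: no divisor's leading term divides it; move -c to the remainder.
  leading term 1: no divisor's leading term divides it; move 1 to the remainder.
  remainder -b^2 - bc - b - c + 1 ≠ 0; add g_3 = -b^2 - bc - b - c + 1 to the basis.

S(f_1,g_3): leading monomials are coprime, so the S-polynomial reduces to 0 (Buchberger's first criterion).
S(f_2,g_3): leading monomials are coprime, so the S-polynomial reduces to 0 (Buchberger's first criterion).
Every S-polynomial of the final basis reduces to 0, so we have a Gröbner basis.
Inter-reduce: drop elements whose leading term is divisible by another's, tail-reduce, and make monic.

G = {a - b - 1, b^2 + bc + b + c - 1}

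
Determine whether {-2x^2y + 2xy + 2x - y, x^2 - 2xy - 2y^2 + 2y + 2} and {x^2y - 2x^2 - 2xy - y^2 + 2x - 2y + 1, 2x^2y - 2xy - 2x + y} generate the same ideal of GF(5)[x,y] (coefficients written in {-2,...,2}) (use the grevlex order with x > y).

No, the ideals differ.

Equality of ideals is decidable: compute both reduced Gröbner bases (unique for the ordering) and check whether they agree.
Buchberger on the first generating set:
f_1 = -2x^2y + 2xy + 2x - y, LT = x^2y.
f_2 = x^2 - 2xy - 2y^2 + 2y + 2, LT = x^2.

S(f_1,f_2): lcm = x^2y. S = 2xy^2 + 2y^3 - xy - 2y^2 - x + y.
  leading term xy^2: no divisor's leading term divides it; move 2xy^2 to the remainder.
  leading term y^3: no divisor's leading term divides it; move 2y^3 to the remainder.
  leading term xy: no divisor's leading term divides it; move -xy to the remainder.
  leading term y^2: no divisor's leading term divides it; move -2y^2 to the remainder.
  leading term x: no divisor's leading term divides it; move -x to the remainder.
  leading term y: no divisor's leading term divides it; move y to the remainder.
  remainder 2xy^2 + 2y^3 - xy - 2y^2 - x + y ≠ 0; add g_3 = 2xy^2 + 2y^3 - xy - 2y^2 - x + y to the basis.

S(f_1,g_3): lcm = x^2y^2. S = -xy^3 - 2x^2y - 2x^2 + xy - 2y^2.
  leading term xy^3: subtract (2y)·g_3 from -xy^3 - 2x^2y - 2x^2 + xy - 2y^2 → y^4 - 2x^2y + 2xy^2 - y^3 - 2x^2 - 2xy + y^2
  leading term y^4: no divisor's leading term divides it; move y^4 to the remainder.
  leading term x^2y: subtract (1)·f_1 from -2x^2y + 2xy^2 - y^3 - 2x^2 - 2xy + y^2 → 2xy^2 - y^3 - 2x^2 + xy + y^2 - 2x + y
  leading term xy^2: subtract (1)·g_3 from 2xy^2 - y^3 - 2x^2 + xy + y^2 - 2x + y → 2y^3 - 2x^2 + 2xy - 2y^2 - x
  leading term y^3: no divisor's leading term divides it; move 2y^3 to the remainder.
  leading term x^2: subtract (-2)·f_2 from -2x^2 + 2xy - 2y^2 - x → -2xy - y^2 - x - y - 1
  leading term xy: no divisor's leading term divides it; move -2xy to the remainder.
  leading term y^2: no divisor's leading term divides it; move -y^2 to the remainder.
  leading term x: no divisor's leading term divides it; move -x to the remainder.
  leading term y: no divisor's leading term divides it; move -y to the remainder.
  leading term 1: no divisor's leading term divides it; move -1 to the remainder.
  remainder y^4 + 2y^3 - 2xy - y^2 - x - y - 1 ≠ 0; add g_4 = y^4 + 2y^3 - 2xy - y^2 - x - y - 1 to the basis.

The other S-polynomials (S(f_2,g_3), S(f_1,g_4), S(f_2,g_4), S(g_3,g_4)) all reduce to 0 modulo the current basis, so we have a Gröbner basis.
Inter-reduce: drop elements whose leading term is divisible by another's, tail-reduce, and make monic.
Reduced Gröbner basis: {y^4 + 2y^3 - 2xy - y^2 - x - y - 1, xy^2 + y^3 + 2xy - y^2 + 2x - 2y, x^2 - 2xy - 2y^2 + 2y + 2}.

Buchberger on the second generating set:
h_1 = x^2y - 2x^2 - 2xy - y^2 + 2x - 2y + 1, LT = x^2y.
h_2 = 2x^2y - 2xy - 2x + y, LT = x^2y.

S(h_1,h_2): lcm = x^2y. S = -2x^2 - xy - y^2 - 2x + 1.
  leading term x^2: no divisor's leading term divides it; move -2x^2 to the remainder.
  leading term xy: no divisor's leading term divides it; move -xy to the remainder.
  leading term y^2: no divisor's leading term divides it; move -y^2 to the remainder.
  leading term x: no divisor's leading term divides it; move -2x to the remainder.
  leading term 1: no divisor's leading term divides it; move 1 to the remainder.
  remainder -2x^2 - xy - y^2 - 2x + 1 ≠ 0; add k_3 = -2x^2 - xy - y^2 - 2x + 1 to the basis.

S(h_1,k_3): lcm = x^2y. S = 2xy^2 + 2y^3 - 2x^2 + 2xy - y^2 + 2x + y + 1.
  leading term xy^2: no divisor's leading term divides it; move 2xy^2 to the remainder.
  leading term y^3: no divisor's leading term divides it; move 2y^3 to the remainder.
  leading term x^2: subtract (1)·k_3 from -2x^2 + 2xy - y^2 + 2x + y + 1 → -2xy - x + y
  leading term xy: no divisor's leading term divides it; move -2xy to the remainder.
  leading term x: no divisor's leading term divides it; move -x to the remainder.
  leading term y: no divisor's leading term divides it; move y to the remainder.
  remainder 2xy^2 + 2y^3 - 2xy - x + y ≠ 0; add k_4 = 2xy^2 + 2y^3 - 2xy - x + y to the basis.

S(h_1,k_4): lcm = x^2y^2. S = -xy^3 - x^2y - 2xy^2 - y^3 - 2x^2 - xy - 2y^2 + y.
  leading term xy^3: subtract (2y)·k_4 from -xy^3 - x^2y - 2xy^2 - y^3 - 2x^2 - xy - 2y^2 + y → y^4 - x^2y + 2xy^2 - y^3 - 2x^2 + xy + y^2 + y
  leading term y^4: no divisor's leading term divides it; move y^4 to the remainder.
  leading term x^2y: subtract (-1)·h_1 from -x^2y + 2xy^2 - y^3 - 2x^2 + xy + y^2 + y → 2xy^2 - y^3 + x^2 - xy + 2x - y + 1
  leading term xy^2: subtract (1)·k_4 from 2xy^2 - y^3 + x^2 - xy + 2x - y + 1 → 2y^3 + x^2 + xy - 2x - 2y + 1
  leading term y^3: no divisor's leading term divides it; move 2y^3 to the remainder.
  leading term x^2: subtract (2)·k_3 from x^2 + xy - 2x - 2y + 1 → -2xy + 2y^2 + 2x - 2y - 1
  leading term xy: no divisor's leading term divides it; move -2xy to the remainder.
  leading term y^2: no divisor's leading term divides it; move 2y^2 to the remainder.
  leading term x: no divisor's leading term divides it; move 2x to the remainder.
  leading term y: no divisor's leading term divides it; move -2y to the remainder.
  leading term 1: no divisor's leading term divides it; move -1 to the remainder.
  remainder y^4 + 2y^3 - 2xy + 2y^2 + 2x - 2y - 1 ≠ 0; add k_5 = y^4 + 2y^3 - 2xy + 2y^2 + 2x - 2y - 1 to the basis.

The other S-polynomials (S(h_2,k_3), S(h_2,k_4), S(k_3,k_4), S(h_1,k_5), S(h_2,k_5), S(k_3,k_5), S(k_4,k_5)) all reduce to 0 modulo the current basis, so we have a Gröbner basis.
Inter-reduce: drop elements whose leading term is divisible by another's, tail-reduce, and make monic.
Reduced Gröbner basis: {y^4 + 2y^3 - 2xy + 2y^2 + 2x - 2y - 1, xy^2 + y^3 - xy + 2x - 2y, x^2 - 2xy - 2y^2 + x + 2}.

The bases are distinct; the ideals are different.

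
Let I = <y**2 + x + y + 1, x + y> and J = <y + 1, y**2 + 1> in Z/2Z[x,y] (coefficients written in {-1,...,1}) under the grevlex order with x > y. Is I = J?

No, the ideals differ.

Two ideals are equal iff their reduced Gröbner bases coincide (the reduced basis is unique for a fixed ordering).
Buchberger on the first generating set:
f_1 = y**2 + x + y + 1, LT = y**2.
f_2 = x + y, LT = x.

The S-polynomials (S(f_1,f_2)) all reduce to 0 modulo the current basis, so we have a Gröbner basis.
Inter-reduce: drop elements whose leading term is divisible by another's, tail-reduce, and make monic.
Reduced Gröbner basis: {y**2 + 1, x + y}.

Buchberger on the second generating set:
h_1 = y + 1, LT = y.
h_2 = y**2 + 1, LT = y**2.

The S-polynomials (S(h_1,h_2)) all reduce to 0 modulo the current basis, so we have a Gröbner basis.
Inter-reduce: drop elements whose leading term is divisible by another's, tail-reduce, and make monic.
Reduced Gröbner basis: {y + 1}.

Since the reduced bases disagree, the two ideals are not the same.
The choice of monomial ordering does not affect the verdict — as long as both bases are computed under the same ordering, their equality decides ideal equality.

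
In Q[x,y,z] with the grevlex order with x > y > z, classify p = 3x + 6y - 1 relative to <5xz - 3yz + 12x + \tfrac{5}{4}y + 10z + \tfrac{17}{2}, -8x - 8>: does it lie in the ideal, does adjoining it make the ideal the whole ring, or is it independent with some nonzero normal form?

3x + 6y - 1 is independent of I; its normal form modulo I is 6y - 4.

First compute the reduced Gröbner basis of I by Buchberger's algorithm.
f_1 = 5xz - 3yz + 12x + \tfrac{5}{4}y + 10z + \tfrac{17}{2}, LT = xz.
f_2 = -8x - 8, LT = x.

S(f_1,f_2): lcm = xz. S = -\tfrac{3}{5}yz + \tfrac{12}{5}x + \tfrac{1}{4}y + z + \tfrac{17}{10}.
  leading term yz: no divisor's leading term divides it; move -\tfrac{3}{5}yz to the remainder.
  leading term x: subtract (-\tfrac{3}{10})·f_2 from \tfrac{12}{5}x + \tfrac{1}{4}y + z + \tfrac{17}{10} → \tfrac{1}{4}y + z - \tfrac{7}{10}
  leading term y: no divisor's leading term divides it; move \tfrac{1}{4}y to the remainder.
  leading term z: no divisor's leading term divides it; move z to the remainder.
  leading term 1: no divisor's leading term divides it; move -\tfrac{7}{10} to the remainder.
  remainder -\tfrac{3}{5}yz + \tfrac{1}{4}y + z - \tfrac{7}{10} ≠ 0; add h_3 = -\tfrac{3}{5}yz + \tfrac{1}{4}y + z - \tfrac{7}{10} to the basis.

The other S-polynomials (S(f_1,h_3), S(f_2,h_3)) all reduce to 0 modulo the current basis, so we have a Gröbner basis.
Inter-reduce: drop elements whose leading term is divisible by another's, tail-reduce, and make monic.
Reduced Gröbner basis: {yz - \tfrac{5}{12}y - \tfrac{5}{3}z + \tfrac{7}{6}, x + 1}.
Label its elements g_1 = yz - \tfrac{5}{12}y - \tfrac{5}{3}z + \tfrac{7}{6}, g_2 = x + 1.

Reduce p = 3x + 6y - 1 modulo G:
  leading term x: subtract (3)·g_2 from 3x + 6y - 1 → 6y - 4
  leading term y: no divisor's leading term divides it; move 6y to the remainder.
  leading term 1: no divisor's leading term divides it; move -4 to the remainder.
  normal form = 6y - 4.
The normal form is nonzero, so p ∉ I. Since p minus its normal form lies in I, I + (p) = I + (r) where r = 6y - 4; decide whether this ideal is the whole ring.
Run Buchberger on G together with r (pairs among the g_i already reduce to 0 since G is a Gröbner basis):
g_1 = yz - \tfrac{5}{12}y - \tfrac{5}{3}z + \tfrac{7}{6}, LT = yz.
g_2 = x + 1, LT = x.
r = 6y - 4, LT = y.

S(g_1,r): lcm = yz. S = -\tfrac{5}{12}y - z + \tfrac{7}{6}.
  leading term y: subtract (-\tfrac{5}{72})·r from -\tfrac{5}{12}y - z + \tfrac{7}{6} → -z + \tfrac{8}{9}
  leading term z: no divisor's leading term divides it; move -z to the remainder.
  leading term 1: no divisor's leading term divides it; move \tfrac{8}{9} to the remainder.
  remainder -z + \tfrac{8}{9} ≠ 0; add m_4 = -z + \tfrac{8}{9} to the basis.

The other S-polynomials (S(g_1,g_2), S(g_2,r), S(g_1,m_4), S(g_2,m_4), S(r,m_4)) all reduce to 0 modulo the current basis, so we have a Gröbner basis.
Inter-reduce: drop elements whose leading term is divisible by another's, tail-reduce, and make monic.
Reduced Gröbner basis: {x + 1, y - \tfrac{2}{3}, z - \tfrac{8}{9}}.
The reduced Gröbner basis of I + (p) is {x + 1, y - \tfrac{2}{3}, z - \tfrac{8}{9}} ≠ {1}, a proper ideal, so the enlarged system stays consistent: p is independent of I, with normal form 6y - 4.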